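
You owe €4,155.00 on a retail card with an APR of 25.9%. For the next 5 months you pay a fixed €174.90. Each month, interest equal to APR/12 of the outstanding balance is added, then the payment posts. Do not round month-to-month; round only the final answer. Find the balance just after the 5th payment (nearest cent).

€3,710.10

Monthly rate r = 25.9%/12 = 2.15833% = 0.0215833.
Each month: B ← B·(1+r) − €174.90.
Month 1: interest €89.68; balance after payment €4,069.78.
Month 2: interest €87.84; balance after payment €3,982.72.
Month 3: interest €85.96; balance after payment €3,893.78.
Month 4: interest €84.04; balance after payment €3,802.92.
Month 5: interest €82.08; balance after payment €3,710.10.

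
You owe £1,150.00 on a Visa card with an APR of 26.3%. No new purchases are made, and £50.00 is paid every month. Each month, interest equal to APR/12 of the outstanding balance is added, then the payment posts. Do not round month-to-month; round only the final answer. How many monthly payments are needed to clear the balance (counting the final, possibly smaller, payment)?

Monthly rate r = 26.3%/12 = 2.19167% = 0.0219167.
Recurrence: B ← B·(1+r) − £50.00.
Month 1: interest £25.20; balance after payment £1,125.20.
Month 2: interest £24.66; balance after payment £1,099.86.
Closed form: n = −ln(1 − rB₀/P)/ln(1+r) = −ln(0.49592)/ln(1.02192) ≈ 32.350, so the balance reaches zero during payment 33.

33 months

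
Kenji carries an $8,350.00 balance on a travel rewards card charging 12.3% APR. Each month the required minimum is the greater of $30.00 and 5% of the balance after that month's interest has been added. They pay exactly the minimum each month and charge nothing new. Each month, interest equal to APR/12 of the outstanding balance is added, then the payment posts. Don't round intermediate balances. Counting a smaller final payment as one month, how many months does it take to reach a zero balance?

Monthly rate r = 12.3%/12 = 1.025% = 0.01025.
While 5% of the post-interest balance exceeds $30.00, each month B ← (B·(1+r))·(1 − 0.05), i.e. B shrinks by the factor (1+r)·0.95 = 0.95974.
This holds for months 1–65. Entering month 66 the balance is $577.56; 5% of the post-interest balance is now below $30.00, so the flat $30.00 minimum applies from here.
From month 66 a fixed $30.00 at rate r clears $577.56 in 22 more payments. Total: 65 + 22 = 87 months.

87 months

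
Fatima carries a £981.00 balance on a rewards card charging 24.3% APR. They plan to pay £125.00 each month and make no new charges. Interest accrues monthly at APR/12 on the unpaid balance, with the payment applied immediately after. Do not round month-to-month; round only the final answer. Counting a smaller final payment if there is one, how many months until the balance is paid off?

9 months

Monthly rate r = 24.3%/12 = 2.025% = 0.02025.
Recurrence: B ← B·(1+r) − £125.00.
Month 1: interest £19.87; balance after payment £875.87.
Month 2: interest £17.74; balance after payment £768.60.
Closed form: n = −ln(1 − rB₀/P)/ln(1+r) = −ln(0.84108)/ln(1.02025) ≈ 8.633, so the balance reaches zero during payment 9.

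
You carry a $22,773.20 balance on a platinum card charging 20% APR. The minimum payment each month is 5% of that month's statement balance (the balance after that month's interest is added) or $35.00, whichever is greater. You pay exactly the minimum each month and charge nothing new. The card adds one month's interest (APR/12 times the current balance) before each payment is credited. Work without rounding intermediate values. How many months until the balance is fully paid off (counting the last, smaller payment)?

Monthly rate r = 20%/12 = 1.66667% = 0.0166667.
While 5% of the post-interest balance exceeds $35.00, each month B ← (B·(1+r))·(1 − 0.05), i.e. B shrinks by the factor (1+r)·0.95 = 0.96583.
This holds for months 1–101. Entering month 102 the balance is $680.06; 5% of the post-interest balance is now below $35.00, so the flat $35.00 minimum applies from here.
From month 102 a fixed $35.00 at rate r clears $680.06 in 24 more payments. Total: 101 + 24 = 125 months.

125 months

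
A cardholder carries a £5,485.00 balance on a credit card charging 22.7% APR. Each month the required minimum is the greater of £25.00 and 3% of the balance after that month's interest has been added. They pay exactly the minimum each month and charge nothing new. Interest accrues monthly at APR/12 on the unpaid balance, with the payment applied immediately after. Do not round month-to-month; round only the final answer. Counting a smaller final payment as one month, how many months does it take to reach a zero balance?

214 months

Monthly rate r = 22.7%/12 = 1.89167% = 0.0189167.
While 3% of the post-interest balance exceeds £25.00, each month B ← (B·(1+r))·(1 − 0.03), i.e. B shrinks by the factor (1+r)·0.97 = 0.98835.
This holds for months 1–163. Entering month 164 the balance is £812.03; 3% of the post-interest balance is now below £25.00, so the flat £25.00 minimum applies from here.
From month 164 a fixed £25.00 at rate r clears £812.03 in 51 more payments. Total: 163 + 51 = 214 months.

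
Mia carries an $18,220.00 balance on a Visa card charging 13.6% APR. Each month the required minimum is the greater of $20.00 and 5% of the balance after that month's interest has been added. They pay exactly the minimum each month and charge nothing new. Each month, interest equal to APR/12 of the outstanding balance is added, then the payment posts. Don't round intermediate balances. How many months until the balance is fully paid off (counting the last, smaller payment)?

Monthly rate r = 13.6%/12 = 1.13333% = 0.0113333.
While 5% of the post-interest balance exceeds $20.00, each month B ← (B·(1+r))·(1 − 0.05), i.e. B shrinks by the factor (1+r)·0.95 = 0.96077.
This holds for months 1–96. Entering month 97 the balance is $390.72; 5% of the post-interest balance is now below $20.00, so the flat $20.00 minimum applies from here.
From month 97 a fixed $20.00 at rate r clears $390.72 in 23 more payments. Total: 96 + 23 = 119 months.

119 months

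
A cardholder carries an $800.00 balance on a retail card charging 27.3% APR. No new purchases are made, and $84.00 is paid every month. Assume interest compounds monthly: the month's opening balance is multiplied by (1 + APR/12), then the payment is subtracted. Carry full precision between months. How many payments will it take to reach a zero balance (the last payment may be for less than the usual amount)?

11 months

Monthly rate r = 27.3%/12 = 2.275% = 0.02275.
Recurrence: B ← B·(1+r) − $84.00.
Month 1: interest $18.20; balance after payment $734.20.
Month 2: interest $16.70; balance after payment $666.90.
Closed form: n = −ln(1 − rB₀/P)/ln(1+r) = −ln(0.78333)/ln(1.02275) ≈ 10.856, so the balance reaches zero during payment 11.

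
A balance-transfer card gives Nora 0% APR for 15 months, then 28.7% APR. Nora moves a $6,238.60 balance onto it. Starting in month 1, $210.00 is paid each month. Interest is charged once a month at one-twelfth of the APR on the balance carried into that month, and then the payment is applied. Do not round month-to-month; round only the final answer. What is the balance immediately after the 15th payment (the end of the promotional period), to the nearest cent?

Promo months 1–15 at r₀ = 0%/12 = 0; months 16+ at r₁ = 28.7%/12 = 0.0239167.
After month 15 (no interest yet): B = $6,238.60 − 15·$210.00 = $3,088.60.

$3,088.60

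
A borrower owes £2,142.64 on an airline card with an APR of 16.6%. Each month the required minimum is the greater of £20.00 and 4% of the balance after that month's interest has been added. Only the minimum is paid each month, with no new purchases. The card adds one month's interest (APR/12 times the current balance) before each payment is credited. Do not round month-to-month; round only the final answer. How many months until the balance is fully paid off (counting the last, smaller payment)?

Monthly rate r = 16.6%/12 = 1.38333% = 0.0138333.
While 4% of the post-interest balance exceeds £20.00, each month B ← (B·(1+r))·(1 − 0.04), i.e. B shrinks by the factor (1+r)·0.96 = 0.97328.
This holds for months 1–55. Entering month 56 the balance is £483.09; 4% of the post-interest balance is now below £20.00, so the flat £20.00 minimum applies from here.
From month 56 a fixed £20.00 at rate r clears £483.09 in 30 more payments. Total: 55 + 30 = 85 months.

85 months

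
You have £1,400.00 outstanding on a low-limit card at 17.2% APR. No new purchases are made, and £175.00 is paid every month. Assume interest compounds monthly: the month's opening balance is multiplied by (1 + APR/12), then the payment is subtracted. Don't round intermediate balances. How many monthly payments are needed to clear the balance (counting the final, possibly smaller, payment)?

Monthly rate r = 17.2%/12 = 1.43333% = 0.0143333.
Recurrence: B ← B·(1+r) − £175.00.
Month 1: interest £20.07; balance after payment £1,245.07.
Month 2: interest £17.85; balance after payment £1,087.91.
Closed form: n = −ln(1 − rB₀/P)/ln(1+r) = −ln(0.88533)/ln(1.01433) ≈ 8.558, so the balance reaches zero during payment 9.

9 payments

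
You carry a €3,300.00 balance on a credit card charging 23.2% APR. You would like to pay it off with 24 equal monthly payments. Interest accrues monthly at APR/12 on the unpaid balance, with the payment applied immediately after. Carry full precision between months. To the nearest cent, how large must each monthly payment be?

Monthly rate r = 23.2%/12 = 1.93333% = 0.0193333.
Level-payment amortization: P = B₀·r / (1 − (1+r)^(−n)) = 3300.00·0.0193333 / (1 − 1.01933^(−24)).
Denominator 1 − (1+r)^(−24) = 0.368445888.
P = 63.8 / 0.368445888 ≈ 173.16.

€173.16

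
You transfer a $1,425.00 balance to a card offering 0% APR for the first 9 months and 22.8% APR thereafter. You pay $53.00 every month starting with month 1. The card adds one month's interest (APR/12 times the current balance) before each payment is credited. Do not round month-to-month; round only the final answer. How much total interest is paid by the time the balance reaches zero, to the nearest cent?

Promo months 1–9 at r₀ = 0%/12 = 0; months 10+ at r₁ = 22.8%/12 = 0.019.
After month 9 (no interest yet): B = $1,425.00 − 9·$53.00 = $948.00.
Then at r₁ with $53.00/mo: n₂ = −ln(1 − r₁·B/P)/ln(1+r₁) ≈ 22.06 → 23 more payments.
Total paid = 31·$53.00 + $3.43 = $1,646.43; interest = $1,646.43 − $1,425.00 = $221.43.

$221.43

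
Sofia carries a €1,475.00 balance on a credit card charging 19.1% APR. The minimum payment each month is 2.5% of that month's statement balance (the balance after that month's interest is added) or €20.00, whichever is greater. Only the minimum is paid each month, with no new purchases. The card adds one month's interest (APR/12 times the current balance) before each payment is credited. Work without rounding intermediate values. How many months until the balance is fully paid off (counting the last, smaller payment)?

Monthly rate r = 19.1%/12 = 1.59167% = 0.0159167.
While 2.5% of the post-interest balance exceeds €20.00, each month B ← (B·(1+r))·(1 − 0.025), i.e. B shrinks by the factor (1+r)·0.975 = 0.99052.
This holds for months 1–66. Entering month 67 the balance is €786.56; 2.5% of the post-interest balance is now below €20.00, so the flat €20.00 minimum applies from here.
From month 67 a fixed €20.00 at rate r clears €786.56 in 63 more payments. Total: 66 + 63 = 129 months.

129 months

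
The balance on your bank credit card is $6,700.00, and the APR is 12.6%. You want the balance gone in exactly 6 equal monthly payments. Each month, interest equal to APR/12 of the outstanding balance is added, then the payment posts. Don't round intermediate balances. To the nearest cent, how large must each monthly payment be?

$1,158.06

Monthly rate r = 12.6%/12 = 1.05% = 0.0105.
Level-payment amortization: P = B₀·r / (1 − (1+r)^(−n)) = 6700.00·0.0105 / (1 − 1.0105^(−6)).
Denominator 1 − (1+r)^(−6) = 0.060748077.
P = 70.35 / 0.060748077 ≈ 1158.06.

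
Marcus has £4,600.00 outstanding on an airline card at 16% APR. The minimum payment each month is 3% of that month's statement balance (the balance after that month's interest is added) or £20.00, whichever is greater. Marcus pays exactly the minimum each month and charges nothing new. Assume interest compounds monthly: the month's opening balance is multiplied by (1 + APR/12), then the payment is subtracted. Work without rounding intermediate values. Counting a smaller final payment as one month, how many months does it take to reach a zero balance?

157 months

Monthly rate r = 16%/12 = 1.33333% = 0.0133333.
While 3% of the post-interest balance exceeds £20.00, each month B ← (B·(1+r))·(1 − 0.03), i.e. B shrinks by the factor (1+r)·0.97 = 0.98293.
This holds for months 1–113. Entering month 114 the balance is £657.62; 3% of the post-interest balance is now below £20.00, so the flat £20.00 minimum applies from here.
From month 114 a fixed £20.00 at rate r clears £657.62 in 44 more payments. Total: 113 + 44 = 157 months.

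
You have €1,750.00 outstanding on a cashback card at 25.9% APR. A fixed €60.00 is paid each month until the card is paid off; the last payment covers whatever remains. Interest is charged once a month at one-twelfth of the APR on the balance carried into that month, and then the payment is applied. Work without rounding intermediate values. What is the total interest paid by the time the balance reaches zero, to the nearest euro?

€1,040

Monthly rate r = 25.9%/12 = 2.15833% = 0.0215833.
Payoff takes n = ⌈−ln(1 − rB₀/P)/ln(1+r)⌉ = ⌈46.500⌉ = 47 payments; the last is €30.14.
Total paid = 46·€60.00 + €30.14 = €2,790.14.
Total interest = total paid − principal = €2,790.14 − €1,750.00 = €1,040.14.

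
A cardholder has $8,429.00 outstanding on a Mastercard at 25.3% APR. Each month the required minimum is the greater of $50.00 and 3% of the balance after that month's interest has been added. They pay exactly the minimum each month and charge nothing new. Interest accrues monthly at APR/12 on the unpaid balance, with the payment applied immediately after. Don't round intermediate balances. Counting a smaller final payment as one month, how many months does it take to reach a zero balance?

227 months

Monthly rate r = 25.3%/12 = 2.10833% = 0.0210833.
While 3% of the post-interest balance exceeds $50.00, each month B ← (B·(1+r))·(1 − 0.03), i.e. B shrinks by the factor (1+r)·0.97 = 0.99045.
This holds for months 1–172. Entering month 173 the balance is $1,618.22; 3% of the post-interest balance is now below $50.00, so the flat $50.00 minimum applies from here.
From month 173 a fixed $50.00 at rate r clears $1,618.22 in 55 more payments. Total: 172 + 55 = 227 months.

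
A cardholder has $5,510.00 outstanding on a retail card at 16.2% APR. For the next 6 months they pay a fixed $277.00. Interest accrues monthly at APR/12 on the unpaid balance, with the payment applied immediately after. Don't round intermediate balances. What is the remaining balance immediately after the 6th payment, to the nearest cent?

Monthly rate r = 16.2%/12 = 1.35% = 0.0135.
Each month: B ← B·(1+r) − $277.00.
Month 1: interest $74.39; balance after payment $5,307.39.
Month 2: interest $71.65; balance after payment $5,102.03.
Month 3: interest $68.88; balance after payment $4,893.91.
Month 4: interest $66.07; balance after payment $4,682.98.
Month 5: interest $63.22; balance after payment $4,469.20.
Month 6: interest $60.33; balance after payment $4,252.53.

$4,252.53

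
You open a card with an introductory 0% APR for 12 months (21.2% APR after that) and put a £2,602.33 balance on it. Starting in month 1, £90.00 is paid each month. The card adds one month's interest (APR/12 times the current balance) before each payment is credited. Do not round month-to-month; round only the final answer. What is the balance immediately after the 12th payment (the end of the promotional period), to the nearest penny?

£1,522.33

Promo months 1–12 at r₀ = 0%/12 = 0; months 13+ at r₁ = 21.2%/12 = 0.0176667.
After month 12 (no interest yet): B = £2,602.33 − 12·£90.00 = £1,522.33.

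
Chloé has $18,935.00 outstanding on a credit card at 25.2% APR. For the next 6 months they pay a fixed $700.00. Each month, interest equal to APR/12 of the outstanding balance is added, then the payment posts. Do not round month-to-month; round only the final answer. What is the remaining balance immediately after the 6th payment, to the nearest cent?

$17,022.86

Monthly rate r = 25.2%/12 = 2.1% = 0.021.
Each month: B ← B·(1+r) − $700.00.
Month 1: interest $397.63; balance after payment $18,632.63.
Month 2: interest $391.29; balance after payment $18,323.92.
Month 3: interest $384.80; balance after payment $18,008.72.
Month 4: interest $378.18; balance after payment $17,686.91.
Month 5: interest $371.43; balance after payment $17,358.33.
Month 6: interest $364.52; balance after payment $17,022.86.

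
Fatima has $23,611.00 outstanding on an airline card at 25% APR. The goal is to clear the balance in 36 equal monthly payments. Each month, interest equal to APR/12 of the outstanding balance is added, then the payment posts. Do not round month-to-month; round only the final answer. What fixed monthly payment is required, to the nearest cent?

Monthly rate r = 25%/12 = 2.08333% = 0.0208333.
Level-payment amortization: P = B₀·r / (1 − (1+r)^(−n)) = 23611.00·0.0208333 / (1 − 1.02083^(−36)).
Denominator 1 − (1+r)^(−36) = 0.523979491.
P = 491.896 / 0.523979491 ≈ 938.77.

$938.77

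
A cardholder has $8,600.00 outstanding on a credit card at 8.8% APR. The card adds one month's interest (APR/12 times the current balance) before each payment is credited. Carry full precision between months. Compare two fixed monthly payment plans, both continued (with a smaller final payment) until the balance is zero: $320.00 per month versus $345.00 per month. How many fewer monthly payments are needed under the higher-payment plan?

3 fewer payments

Monthly rate r = 8.8%/12 = 0.733333% = 0.00733333.
At $320.00/mo: n = ⌈−ln(1 − rB₀/P)/ln(1+r)⌉ = 31 payments (last $13.50); total interest = total paid − $8,600.00 = $1,013.50.
At $345.00/mo: 28 payments (last $217.32); total interest $932.32.
Payments saved = 31 − 28 = 3.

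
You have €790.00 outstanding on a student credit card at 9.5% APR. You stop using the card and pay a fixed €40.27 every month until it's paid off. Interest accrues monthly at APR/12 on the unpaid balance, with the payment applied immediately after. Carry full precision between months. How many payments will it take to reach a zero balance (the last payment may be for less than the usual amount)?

Monthly rate r = 9.5%/12 = 0.791667% = 0.00791667.
Recurrence: B ← B·(1+r) − €40.27.
Month 1: interest €6.25; balance after payment €755.98.
Month 2: interest €5.98; balance after payment €721.70.
Closed form: n = −ln(1 − rB₀/P)/ln(1+r) = −ln(0.84469)/ln(1.00792) ≈ 21.404, so the balance reaches zero during payment 22.

22 payments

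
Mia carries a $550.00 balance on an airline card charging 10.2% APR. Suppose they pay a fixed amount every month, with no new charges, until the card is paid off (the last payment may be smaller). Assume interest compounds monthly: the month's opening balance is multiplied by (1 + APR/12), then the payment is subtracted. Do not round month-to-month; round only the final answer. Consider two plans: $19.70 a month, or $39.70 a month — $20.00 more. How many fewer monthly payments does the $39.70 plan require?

18 fewer payments

Monthly rate r = 10.2%/12 = 0.85% = 0.0085.
At $19.70/mo: n = ⌈−ln(1 − rB₀/P)/ln(1+r)⌉ = 33 payments (last $0.12); total interest = total paid − $550.00 = $80.52.
At $39.70/mo: 15 payments (last $31.88); total interest $37.68.
Payments saved = 33 − 15 = 18.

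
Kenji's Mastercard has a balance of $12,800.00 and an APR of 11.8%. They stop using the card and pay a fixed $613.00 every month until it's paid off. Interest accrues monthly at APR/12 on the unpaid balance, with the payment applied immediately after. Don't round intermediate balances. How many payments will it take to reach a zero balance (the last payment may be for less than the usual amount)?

24 payments

Monthly rate r = 11.8%/12 = 0.983333% = 0.00983333.
Recurrence: B ← B·(1+r) − $613.00.
Month 1: interest $125.87; balance after payment $12,312.87.
Month 2: interest $121.08; balance after payment $11,820.94.
Closed form: n = −ln(1 − rB₀/P)/ln(1+r) = −ln(0.79467)/ln(1.00983) ≈ 23.487, so the balance reaches zero during payment 24.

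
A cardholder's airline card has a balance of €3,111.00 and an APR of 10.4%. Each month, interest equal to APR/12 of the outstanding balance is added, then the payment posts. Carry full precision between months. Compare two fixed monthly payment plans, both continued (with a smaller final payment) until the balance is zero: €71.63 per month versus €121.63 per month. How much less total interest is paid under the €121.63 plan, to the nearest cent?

€387.83

Monthly rate r = 10.4%/12 = 0.866667% = 0.00866667.
At €71.63/mo: n = ⌈−ln(1 − rB₀/P)/ln(1+r)⌉ = 55 payments (last €52.13); total interest = total paid − €3,111.00 = €809.15.
At €121.63/mo: 30 payments (last €5.05); total interest €421.32.
Interest saved = €809.15 − €421.32 = €387.83.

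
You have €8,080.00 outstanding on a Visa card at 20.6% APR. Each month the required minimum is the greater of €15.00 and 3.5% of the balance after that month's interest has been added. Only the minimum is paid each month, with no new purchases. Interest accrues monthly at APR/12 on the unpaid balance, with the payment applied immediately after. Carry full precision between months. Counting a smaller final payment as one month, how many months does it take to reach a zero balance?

Monthly rate r = 20.6%/12 = 1.71667% = 0.0171667.
While 3.5% of the post-interest balance exceeds €15.00, each month B ← (B·(1+r))·(1 − 0.035), i.e. B shrinks by the factor (1+r)·0.965 = 0.98157.
This holds for months 1–159. Entering month 160 the balance is €419.37; 3.5% of the post-interest balance is now below €15.00, so the flat €15.00 minimum applies from here.
From month 160 a fixed €15.00 at rate r clears €419.37 in 39 more payments. Total: 159 + 39 = 198 months.

198 months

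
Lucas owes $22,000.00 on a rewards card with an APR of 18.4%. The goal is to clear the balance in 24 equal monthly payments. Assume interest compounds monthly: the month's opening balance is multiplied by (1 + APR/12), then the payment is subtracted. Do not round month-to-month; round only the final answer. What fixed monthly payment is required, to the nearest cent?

Monthly rate r = 18.4%/12 = 1.53333% = 0.0153333.
Level-payment amortization: P = B₀·r / (1 − (1+r)^(−n)) = 22000.00·0.0153333 / (1 − 1.01533^(−24)).
Denominator 1 − (1+r)^(−24) = 0.305947157.
P = 337.333 / 0.305947157 ≈ 1102.59.

$1,102.59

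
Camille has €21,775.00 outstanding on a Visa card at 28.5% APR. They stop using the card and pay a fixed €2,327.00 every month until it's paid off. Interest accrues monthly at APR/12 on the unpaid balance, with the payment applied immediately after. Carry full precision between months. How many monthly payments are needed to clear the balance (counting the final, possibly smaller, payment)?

11 months

Monthly rate r = 28.5%/12 = 2.375% = 0.02375.
Recurrence: B ← B·(1+r) − €2,327.00.
Month 1: interest €517.16; balance after payment €19,965.16.
Month 2: interest €474.17; balance after payment €18,112.33.
Closed form: n = −ln(1 − rB₀/P)/ln(1+r) = −ln(0.77776)/ln(1.02375) ≈ 10.708, so the balance reaches zero during payment 11.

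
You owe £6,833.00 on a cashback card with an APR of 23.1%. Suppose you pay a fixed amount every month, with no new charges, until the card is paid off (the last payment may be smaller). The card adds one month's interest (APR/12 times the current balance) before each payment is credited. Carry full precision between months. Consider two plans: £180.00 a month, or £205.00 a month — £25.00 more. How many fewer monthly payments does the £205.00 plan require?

15 fewer payments

Monthly rate r = 23.1%/12 = 1.925% = 0.01925.
At £180.00/mo: n = ⌈−ln(1 − rB₀/P)/ln(1+r)⌉ = 69 payments (last £147.15); total interest = total paid − £6,833.00 = £5,554.15.
At £205.00/mo: 54 payments (last £168.55); total interest £4,200.55.
Payments saved = 69 − 54 = 15.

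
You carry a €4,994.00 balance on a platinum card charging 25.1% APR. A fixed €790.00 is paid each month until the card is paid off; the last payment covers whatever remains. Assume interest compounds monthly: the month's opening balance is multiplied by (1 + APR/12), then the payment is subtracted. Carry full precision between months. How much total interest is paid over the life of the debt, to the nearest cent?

€419.36

Monthly rate r = 25.1%/12 = 2.09167% = 0.0209167.
Payoff takes n = ⌈−ln(1 − rB₀/P)/ln(1+r)⌉ = ⌈6.851⌉ = 7 payments; the last is €673.36.
Total paid = 6·€790.00 + €673.36 = €5,413.36.
Total interest = total paid − principal = €5,413.36 − €4,994.00 = €419.36.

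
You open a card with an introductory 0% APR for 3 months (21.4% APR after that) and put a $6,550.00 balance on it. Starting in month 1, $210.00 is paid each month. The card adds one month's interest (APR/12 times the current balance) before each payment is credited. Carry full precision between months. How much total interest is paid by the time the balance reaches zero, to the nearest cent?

$2,380.37

Promo months 1–3 at r₀ = 0%/12 = 0; months 4+ at r₁ = 21.4%/12 = 0.0178333.
After month 3 (no interest yet): B = $6,550.00 − 3·$210.00 = $5,920.00.
Then at r₁ with $210.00/mo: n₂ = −ln(1 − r₁·B/P)/ln(1+r₁) ≈ 39.52 → 40 more payments.
Total paid = 42·$210.00 + $110.37 = $8,930.37; interest = $8,930.37 − $6,550.00 = $2,380.37.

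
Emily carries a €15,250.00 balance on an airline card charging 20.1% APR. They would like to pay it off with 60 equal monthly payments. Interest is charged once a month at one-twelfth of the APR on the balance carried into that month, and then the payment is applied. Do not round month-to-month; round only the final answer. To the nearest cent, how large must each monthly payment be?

€404.88

Monthly rate r = 20.1%/12 = 1.675% = 0.01675.
Level-payment amortization: P = B₀·r / (1 − (1+r)^(−n)) = 15250.00·0.01675 / (1 − 1.01675^(−60)).
Denominator 1 − (1+r)^(−60) = 0.630895674.
P = 255.438 / 0.630895674 ≈ 404.88.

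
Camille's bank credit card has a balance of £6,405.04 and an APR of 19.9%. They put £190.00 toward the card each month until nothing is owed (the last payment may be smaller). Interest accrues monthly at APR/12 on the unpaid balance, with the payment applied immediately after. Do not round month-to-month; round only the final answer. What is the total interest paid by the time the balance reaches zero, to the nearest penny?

£3,053.94

Monthly rate r = 19.9%/12 = 1.65833% = 0.0165833.
Payoff takes n = ⌈−ln(1 − rB₀/P)/ln(1+r)⌉ = ⌈49.783⌉ = 50 payments; the last is £148.98.
Total paid = 49·£190.00 + £148.98 = £9,458.98.
Total interest = total paid − principal = £9,458.98 − £6,405.04 = £3,053.94.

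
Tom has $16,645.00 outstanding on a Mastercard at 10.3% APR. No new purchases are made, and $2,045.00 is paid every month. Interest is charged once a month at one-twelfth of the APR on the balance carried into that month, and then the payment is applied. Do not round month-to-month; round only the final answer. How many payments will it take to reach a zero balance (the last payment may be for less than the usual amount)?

9 months

Monthly rate r = 10.3%/12 = 0.858333% = 0.00858333.
Recurrence: B ← B·(1+r) − $2,045.00.
Month 1: interest $142.87; balance after payment $14,742.87.
Month 2: interest $126.54; balance after payment $12,824.41.
Closed form: n = −ln(1 − rB₀/P)/ln(1+r) = −ln(0.93014)/ln(1.00858) ≈ 8.474, so the balance reaches zero during payment 9.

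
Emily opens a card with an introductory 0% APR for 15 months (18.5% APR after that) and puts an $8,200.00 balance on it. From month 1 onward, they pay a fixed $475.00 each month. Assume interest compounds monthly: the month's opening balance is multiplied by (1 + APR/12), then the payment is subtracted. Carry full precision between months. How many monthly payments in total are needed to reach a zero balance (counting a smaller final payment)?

Promo months 1–15 at r₀ = 0%/12 = 0; months 16+ at r₁ = 18.5%/12 = 0.0154167.
After month 15 (no interest yet): B = $8,200.00 − 15·$475.00 = $1,075.00.
Then at r₁ with $475.00/mo: n₂ = −ln(1 − r₁·B/P)/ln(1+r₁) ≈ 2.32 → 3 more payments.

18 months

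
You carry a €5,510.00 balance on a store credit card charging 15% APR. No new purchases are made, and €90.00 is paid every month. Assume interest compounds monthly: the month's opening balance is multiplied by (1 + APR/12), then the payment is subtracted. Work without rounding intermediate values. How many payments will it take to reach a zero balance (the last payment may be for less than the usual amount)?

117 months

Monthly rate r = 15%/12 = 1.25% = 0.0125.
Recurrence: B ← B·(1+r) − €90.00.
Month 1: interest €68.88; balance after payment €5,488.88.
Month 2: interest €68.61; balance after payment €5,467.49.
Closed form: n = −ln(1 − rB₀/P)/ln(1+r) = −ln(0.23472)/ln(1.0125) ≈ 116.671, so the balance reaches zero during payment 117.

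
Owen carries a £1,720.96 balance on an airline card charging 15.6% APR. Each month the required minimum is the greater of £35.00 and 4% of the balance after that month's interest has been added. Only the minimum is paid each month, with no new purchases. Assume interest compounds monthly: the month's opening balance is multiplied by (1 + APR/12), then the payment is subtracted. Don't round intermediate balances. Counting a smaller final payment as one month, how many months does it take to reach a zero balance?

Monthly rate r = 15.6%/12 = 1.3% = 0.013.
While 4% of the post-interest balance exceeds £35.00, each month B ← (B·(1+r))·(1 − 0.04), i.e. B shrinks by the factor (1+r)·0.96 = 0.97248.
This holds for months 1–25. Entering month 26 the balance is £856.62; 4% of the post-interest balance is now below £35.00, so the flat £35.00 minimum applies from here.
From month 26 a fixed £35.00 at rate r clears £856.62 in 30 more payments. Total: 25 + 30 = 55 months.

55 months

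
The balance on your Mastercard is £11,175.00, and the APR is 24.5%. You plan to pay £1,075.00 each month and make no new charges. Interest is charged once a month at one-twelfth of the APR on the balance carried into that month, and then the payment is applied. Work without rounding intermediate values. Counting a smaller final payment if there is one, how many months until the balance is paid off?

12 payments

Monthly rate r = 24.5%/12 = 2.04167% = 0.0204167.
Recurrence: B ← B·(1+r) − £1,075.00.
Month 1: interest £228.16; balance after payment £10,328.16.
Month 2: interest £210.87; balance after payment £9,464.02.
Closed form: n = −ln(1 − rB₀/P)/ln(1+r) = −ln(0.78776)/ln(1.02042) ≈ 11.803, so the balance reaches zero during payment 12.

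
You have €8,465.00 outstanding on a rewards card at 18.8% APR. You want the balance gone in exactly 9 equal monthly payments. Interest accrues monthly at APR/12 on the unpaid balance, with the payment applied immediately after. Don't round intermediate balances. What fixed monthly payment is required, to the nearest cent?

€1,015.76

Monthly rate r = 18.8%/12 = 1.56667% = 0.0156667.
Level-payment amortization: P = B₀·r / (1 − (1+r)^(−n)) = 8465.00·0.0156667 / (1 − 1.01567^(−9)).
Denominator 1 − (1+r)^(−9) = 0.130560825.
P = 132.618 / 0.130560825 ≈ 1015.76.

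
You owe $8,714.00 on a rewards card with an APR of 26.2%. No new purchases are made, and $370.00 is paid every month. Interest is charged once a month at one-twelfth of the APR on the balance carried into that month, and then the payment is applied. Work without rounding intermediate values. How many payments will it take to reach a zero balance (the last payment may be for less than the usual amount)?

34 months

Monthly rate r = 26.2%/12 = 2.18333% = 0.0218333.
Recurrence: B ← B·(1+r) − $370.00.
Month 1: interest $190.26; balance after payment $8,534.26.
Month 2: interest $186.33; balance after payment $8,350.59.
Closed form: n = −ln(1 − rB₀/P)/ln(1+r) = −ln(0.4858)/ln(1.02183) ≈ 33.427, so the balance reaches zero during payment 34.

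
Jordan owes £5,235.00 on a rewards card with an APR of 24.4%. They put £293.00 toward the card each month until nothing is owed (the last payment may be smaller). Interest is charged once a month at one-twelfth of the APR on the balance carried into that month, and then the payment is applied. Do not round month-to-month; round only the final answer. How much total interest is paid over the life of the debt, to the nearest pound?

£1,337

Monthly rate r = 24.4%/12 = 2.03333% = 0.0203333.
Payoff takes n = ⌈−ln(1 − rB₀/P)/ln(1+r)⌉ = ⌈22.427⌉ = 23 payments; the last is £125.91.
Total paid = 22·£293.00 + £125.91 = £6,571.91.
Total interest = total paid − principal = £6,571.91 − £5,235.00 = £1,336.91.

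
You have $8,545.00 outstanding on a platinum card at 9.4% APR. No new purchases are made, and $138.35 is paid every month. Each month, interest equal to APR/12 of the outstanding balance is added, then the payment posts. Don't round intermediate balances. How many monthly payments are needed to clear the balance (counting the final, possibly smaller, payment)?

85 months

Monthly rate r = 9.4%/12 = 0.783333% = 0.00783333.
Recurrence: B ← B·(1+r) − $138.35.
Month 1: interest $66.94; balance after payment $8,473.59.
Month 2: interest $66.38; balance after payment $8,401.61.
Closed form: n = −ln(1 − rB₀/P)/ln(1+r) = −ln(0.51618)/ln(1.00783) ≈ 84.750, so the balance reaches zero during payment 85.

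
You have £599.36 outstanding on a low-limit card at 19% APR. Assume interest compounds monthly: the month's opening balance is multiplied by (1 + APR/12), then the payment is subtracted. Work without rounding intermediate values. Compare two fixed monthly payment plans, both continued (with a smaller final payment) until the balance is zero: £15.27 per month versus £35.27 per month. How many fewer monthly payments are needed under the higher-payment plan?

Monthly rate r = 19%/12 = 1.58333% = 0.0158333.
At £15.27/mo: n = ⌈−ln(1 − rB₀/P)/ln(1+r)⌉ = 62 payments (last £12.84); total interest = total paid − £599.36 = £344.95.
At £35.27/mo: 20 payments (last £33.58); total interest £104.35.
Payments saved = 62 − 20 = 42.

42 fewer payments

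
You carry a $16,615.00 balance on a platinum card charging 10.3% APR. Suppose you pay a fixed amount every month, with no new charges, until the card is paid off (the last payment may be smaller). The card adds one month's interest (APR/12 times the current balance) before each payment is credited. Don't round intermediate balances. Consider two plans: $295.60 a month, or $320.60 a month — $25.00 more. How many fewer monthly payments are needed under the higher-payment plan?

9 fewer payments

Monthly rate r = 10.3%/12 = 0.858333% = 0.00858333.
At $295.60/mo: n = ⌈−ln(1 − rB₀/P)/ln(1+r)⌉ = 78 payments (last $19.16); total interest = total paid − $16,615.00 = $6,165.36.
At $320.60/mo: 69 payments (last $274.10); total interest $5,459.90.
Payments saved = 78 − 69 = 9.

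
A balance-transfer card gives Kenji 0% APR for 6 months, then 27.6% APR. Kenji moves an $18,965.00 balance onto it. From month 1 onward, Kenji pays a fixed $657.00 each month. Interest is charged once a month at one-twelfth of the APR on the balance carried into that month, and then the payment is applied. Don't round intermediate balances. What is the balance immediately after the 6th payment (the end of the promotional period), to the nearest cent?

$15,023.00

Promo months 1–6 at r₀ = 0%/12 = 0; months 7+ at r₁ = 27.6%/12 = 0.023.
After month 6 (no interest yet): B = $18,965.00 − 6·$657.00 = $15,023.00.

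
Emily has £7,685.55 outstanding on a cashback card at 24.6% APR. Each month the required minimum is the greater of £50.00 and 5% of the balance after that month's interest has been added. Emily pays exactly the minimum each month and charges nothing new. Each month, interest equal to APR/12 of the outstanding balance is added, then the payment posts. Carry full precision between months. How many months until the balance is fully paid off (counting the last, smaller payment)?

92 months

Monthly rate r = 24.6%/12 = 2.05% = 0.0205.
While 5% of the post-interest balance exceeds £50.00, each month B ← (B·(1+r))·(1 − 0.05), i.e. B shrinks by the factor (1+r)·0.95 = 0.96947.
This holds for months 1–67. Entering month 68 the balance is £963.00; 5% of the post-interest balance is now below £50.00, so the flat £50.00 minimum applies from here.
From month 68 a fixed £50.00 at rate r clears £963.00 in 25 more payments. Total: 67 + 25 = 92 months.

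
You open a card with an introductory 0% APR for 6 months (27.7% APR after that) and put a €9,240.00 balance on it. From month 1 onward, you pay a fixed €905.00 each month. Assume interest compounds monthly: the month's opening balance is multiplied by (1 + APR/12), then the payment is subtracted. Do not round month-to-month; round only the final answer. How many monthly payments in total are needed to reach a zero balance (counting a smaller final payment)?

Promo months 1–6 at r₀ = 0%/12 = 0; months 7+ at r₁ = 27.7%/12 = 0.0230833.
After month 6 (no interest yet): B = €9,240.00 − 6·€905.00 = €3,810.00.
Then at r₁ with €905.00/mo: n₂ = −ln(1 − r₁·B/P)/ln(1+r₁) ≈ 4.48 → 5 more payments.

11 months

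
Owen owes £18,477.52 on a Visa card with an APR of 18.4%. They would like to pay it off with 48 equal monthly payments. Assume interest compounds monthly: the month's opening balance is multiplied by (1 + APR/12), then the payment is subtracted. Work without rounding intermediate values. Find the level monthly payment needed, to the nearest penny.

£546.65

Monthly rate r = 18.4%/12 = 1.53333% = 0.0153333.
Level-payment amortization: P = B₀·r / (1 − (1+r)^(−n)) = 18477.52·0.0153333 / (1 − 1.01533^(−48)).
Denominator 1 − (1+r)^(−48) = 0.518290652.
P = 283.322 / 0.518290652 ≈ 546.65.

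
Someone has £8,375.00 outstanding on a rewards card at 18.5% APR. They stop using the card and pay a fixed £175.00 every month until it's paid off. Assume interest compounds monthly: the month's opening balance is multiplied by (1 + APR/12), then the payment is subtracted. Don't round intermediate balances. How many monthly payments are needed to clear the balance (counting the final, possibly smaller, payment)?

88 months

Monthly rate r = 18.5%/12 = 1.54167% = 0.0154167.
Recurrence: B ← B·(1+r) − £175.00.
Month 1: interest £129.11; balance after payment £8,329.11.
Month 2: interest £128.41; balance after payment £8,282.52.
Closed form: n = −ln(1 − rB₀/P)/ln(1+r) = −ln(0.2622)/ln(1.01542) ≈ 87.498, so the balance reaches zero during payment 88.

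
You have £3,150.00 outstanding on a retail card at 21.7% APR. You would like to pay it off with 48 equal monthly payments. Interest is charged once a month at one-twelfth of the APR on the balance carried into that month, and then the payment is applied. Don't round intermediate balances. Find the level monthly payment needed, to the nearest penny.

Monthly rate r = 21.7%/12 = 1.80833% = 0.0180833.
Level-payment amortization: P = B₀·r / (1 − (1+r)^(−n)) = 3150.00·0.0180833 / (1 − 1.01808^(−48)).
Denominator 1 − (1+r)^(−48) = 0.576941657.
P = 56.9625 / 0.576941657 ≈ 98.73.

£98.73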